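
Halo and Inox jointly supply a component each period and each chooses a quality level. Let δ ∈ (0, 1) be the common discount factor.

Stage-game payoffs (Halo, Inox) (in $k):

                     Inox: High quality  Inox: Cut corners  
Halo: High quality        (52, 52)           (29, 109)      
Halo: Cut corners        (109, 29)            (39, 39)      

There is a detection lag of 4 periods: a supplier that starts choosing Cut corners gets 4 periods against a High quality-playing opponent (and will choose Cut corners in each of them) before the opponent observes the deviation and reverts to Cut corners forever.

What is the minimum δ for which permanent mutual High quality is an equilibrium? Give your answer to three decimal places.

Deviating for the 4 undetected periods gains 109−52 = 57 per period over cooperation, then loses 52−39 = 13 per period forever once punishment starts.
Gain: 57(1 + δ + … + δ^3); loss: 13·δ^4/(1−δ).
No profitable deviation ⇔ 57(1−δ^4) ≤ 13·δ^4, i.e. δ^4 ≥ 57/(57+13) = 57/70.
Hence δ ≥ (57/70)^(1/4) ≈ 0.950.

0.950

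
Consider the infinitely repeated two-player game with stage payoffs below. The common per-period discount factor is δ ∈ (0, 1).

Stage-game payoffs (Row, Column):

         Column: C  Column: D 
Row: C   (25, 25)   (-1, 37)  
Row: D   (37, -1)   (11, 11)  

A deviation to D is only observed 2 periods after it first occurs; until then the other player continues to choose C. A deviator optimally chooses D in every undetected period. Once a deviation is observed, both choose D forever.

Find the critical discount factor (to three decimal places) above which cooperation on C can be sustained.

The best deviation is to choose D for all 2 undetected periods, earning 37 each, then 11 forever once detected.
Deviation value: 37(1−δ^2)/(1−δ) + 11δ^2/(1−δ); cooperation value: 25/(1−δ).
IC: 25 ≥ 37(1−δ^2) + 11δ^2 = 37 − 26δ^2.
So δ^2 ≥ 12/26 = 6/13, giving δ ≥ (6/13)^(1/2) ≈ 0.679.

0.679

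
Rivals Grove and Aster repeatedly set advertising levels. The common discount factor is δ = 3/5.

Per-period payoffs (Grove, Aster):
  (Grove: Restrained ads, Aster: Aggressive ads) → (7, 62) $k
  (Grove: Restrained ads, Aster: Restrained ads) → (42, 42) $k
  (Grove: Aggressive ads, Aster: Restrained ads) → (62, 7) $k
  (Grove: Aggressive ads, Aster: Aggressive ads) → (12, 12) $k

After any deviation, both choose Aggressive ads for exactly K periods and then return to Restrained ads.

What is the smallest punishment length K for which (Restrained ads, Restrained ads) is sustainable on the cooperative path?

No profitable deviation requires (42−12)(δ+…+δ^K) ≥ 62−42, i.e. δ+…+δ^K ≥ 2/3 ≈ 0.6667.
With δ = 3/5, the partial sums are K=1: 0.6000, K=2: 0.9600.
K = 2 is the first length at which the sum reaches 0.6667.

2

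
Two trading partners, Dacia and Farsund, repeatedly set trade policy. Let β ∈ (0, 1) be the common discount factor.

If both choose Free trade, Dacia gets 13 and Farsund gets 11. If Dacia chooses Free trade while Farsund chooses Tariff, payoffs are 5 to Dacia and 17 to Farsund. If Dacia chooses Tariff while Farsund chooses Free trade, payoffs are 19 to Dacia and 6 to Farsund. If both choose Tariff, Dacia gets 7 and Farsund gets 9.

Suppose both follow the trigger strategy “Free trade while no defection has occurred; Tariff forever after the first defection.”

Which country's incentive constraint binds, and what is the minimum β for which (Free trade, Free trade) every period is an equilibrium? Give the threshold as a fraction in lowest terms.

Dacia: cooperation gives 13 each period; deviation gives 19 once then 7 forever.
  13/(1−β) ≥ 19 + 7β/(1−β) ⇒ β ≥ 6/12 = 1/2.
Farsund: cooperation gives 11 each period; deviation gives 17 once then 9 forever.
  β ≥ 6/8 = 3/4.
Both must hold, so the binding constraint is Farsund's: β ≥ 3/4.

Farsund; β ≥ 3/4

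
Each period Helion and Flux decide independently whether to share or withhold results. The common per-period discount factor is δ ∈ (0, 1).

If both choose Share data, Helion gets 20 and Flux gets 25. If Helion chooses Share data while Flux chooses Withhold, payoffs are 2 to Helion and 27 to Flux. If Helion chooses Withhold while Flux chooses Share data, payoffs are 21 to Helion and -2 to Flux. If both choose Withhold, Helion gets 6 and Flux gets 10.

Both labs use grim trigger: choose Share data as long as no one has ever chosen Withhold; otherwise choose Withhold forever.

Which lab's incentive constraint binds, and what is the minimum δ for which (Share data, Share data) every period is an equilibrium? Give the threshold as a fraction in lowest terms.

Helion's threshold: (21−20)/(21−6) = 1/15.
Flux's threshold: (27−25)/(27−10) = 2/17.
1/15 < 2/17, so Flux binds and δ* = 2/17.

Flux; δ ≥ 2/17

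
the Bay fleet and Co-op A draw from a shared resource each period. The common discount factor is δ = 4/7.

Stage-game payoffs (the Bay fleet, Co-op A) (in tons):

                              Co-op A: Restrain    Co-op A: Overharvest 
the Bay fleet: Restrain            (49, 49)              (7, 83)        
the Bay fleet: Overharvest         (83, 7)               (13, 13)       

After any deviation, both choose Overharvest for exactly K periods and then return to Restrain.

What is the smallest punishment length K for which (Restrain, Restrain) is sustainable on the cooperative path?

IC: δ(1−δ^K)/(1−δ) ≥ (83−49)/(49−13) = 17/18.
With δ = 4/7: need 1 − δ^K ≥ 17/18·(1−4/7)/(4/7), i.e. δ^K ≤ 0.2917.
Since (4/7)^2 = 0.3265 and (4/7)^3 = 0.1866, the smallest such K is 3.

3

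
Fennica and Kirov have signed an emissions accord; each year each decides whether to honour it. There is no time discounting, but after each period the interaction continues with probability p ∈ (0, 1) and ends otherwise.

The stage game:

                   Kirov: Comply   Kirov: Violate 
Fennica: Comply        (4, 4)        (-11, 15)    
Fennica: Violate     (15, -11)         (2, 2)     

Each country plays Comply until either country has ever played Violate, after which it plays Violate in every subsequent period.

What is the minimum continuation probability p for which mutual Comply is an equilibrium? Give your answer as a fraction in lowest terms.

11/13

With no time discounting, the continuation probability p plays the role of the discount factor.
Grim-trigger IC: 4/(1−p) ≥ 15 + 2p/(1−p) ⇒ p ≥ (15−4)/(15−2) = 11/13.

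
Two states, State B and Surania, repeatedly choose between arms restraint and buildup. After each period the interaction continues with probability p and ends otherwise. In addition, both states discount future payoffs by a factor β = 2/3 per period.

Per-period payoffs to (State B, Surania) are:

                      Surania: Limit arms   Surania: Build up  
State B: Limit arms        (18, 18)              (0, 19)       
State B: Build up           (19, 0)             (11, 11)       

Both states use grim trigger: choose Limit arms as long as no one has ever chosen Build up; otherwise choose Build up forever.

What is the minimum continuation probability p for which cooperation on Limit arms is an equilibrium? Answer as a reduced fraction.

With continuation probability p and discount β, the effective per-period discount factor is βp.
Grim-trigger IC: βp ≥ (19−18)/(19−11) = 1/8.
So p ≥ (1/8)/(2/3) = 3/16.

3/16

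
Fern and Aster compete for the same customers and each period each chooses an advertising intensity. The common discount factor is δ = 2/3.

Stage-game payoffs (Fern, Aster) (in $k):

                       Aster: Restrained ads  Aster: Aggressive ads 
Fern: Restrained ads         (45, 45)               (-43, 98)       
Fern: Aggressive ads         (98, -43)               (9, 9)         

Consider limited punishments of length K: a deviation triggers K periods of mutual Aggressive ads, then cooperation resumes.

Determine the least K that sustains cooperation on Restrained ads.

4

IC: δ(1−δ^K)/(1−δ) ≥ (98−45)/(45−9) = 53/36.
With δ = 2/3: need 1 − δ^K ≥ 53/36·(1−2/3)/(2/3), i.e. δ^K ≤ 0.2639.
Since (2/3)^3 = 0.2963 and (2/3)^4 = 0.1975, the smallest such K is 4.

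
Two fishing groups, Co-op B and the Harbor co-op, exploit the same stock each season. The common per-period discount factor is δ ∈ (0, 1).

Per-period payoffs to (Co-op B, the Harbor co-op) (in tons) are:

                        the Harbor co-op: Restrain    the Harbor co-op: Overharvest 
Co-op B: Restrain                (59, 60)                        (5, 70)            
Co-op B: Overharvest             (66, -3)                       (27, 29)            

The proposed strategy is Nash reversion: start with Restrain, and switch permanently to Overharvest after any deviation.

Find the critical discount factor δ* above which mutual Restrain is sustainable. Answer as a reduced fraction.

Co-op B's threshold: (66−59)/(66−27) = 7/39.
the Harbor co-op's threshold: (70−60)/(70−29) = 10/41.
7/39 < 10/41, so the Harbor co-op binds and δ* = 10/41.

10/41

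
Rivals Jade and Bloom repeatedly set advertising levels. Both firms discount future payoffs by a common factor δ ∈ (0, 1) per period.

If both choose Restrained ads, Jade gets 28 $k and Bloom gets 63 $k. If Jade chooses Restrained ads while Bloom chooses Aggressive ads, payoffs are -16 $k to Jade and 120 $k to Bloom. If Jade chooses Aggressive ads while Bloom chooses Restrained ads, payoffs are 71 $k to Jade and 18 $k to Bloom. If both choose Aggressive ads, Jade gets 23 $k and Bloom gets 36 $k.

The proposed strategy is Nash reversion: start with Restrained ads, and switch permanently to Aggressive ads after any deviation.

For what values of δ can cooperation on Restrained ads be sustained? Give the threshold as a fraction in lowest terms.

43/48

Jade's threshold: (71−28)/(71−23) = 43/48.
Bloom's threshold: (120−63)/(120−36) = 19/28.
43/48 > 19/28, so Jade binds and δ* = 43/48.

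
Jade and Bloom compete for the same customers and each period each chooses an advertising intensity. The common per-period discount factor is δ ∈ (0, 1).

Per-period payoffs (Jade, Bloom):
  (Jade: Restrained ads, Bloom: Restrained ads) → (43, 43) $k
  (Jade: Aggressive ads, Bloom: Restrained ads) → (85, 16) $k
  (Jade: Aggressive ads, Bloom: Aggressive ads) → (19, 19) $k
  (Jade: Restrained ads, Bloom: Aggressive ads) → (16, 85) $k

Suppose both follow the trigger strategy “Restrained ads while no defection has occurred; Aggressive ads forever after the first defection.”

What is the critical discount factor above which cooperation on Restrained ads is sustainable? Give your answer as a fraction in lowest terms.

7/11

43/(1−δ) ≥ 85 + 19δ/(1−δ)
43 ≥ 85 − 66δ
δ ≥ 42/66 = 7/11.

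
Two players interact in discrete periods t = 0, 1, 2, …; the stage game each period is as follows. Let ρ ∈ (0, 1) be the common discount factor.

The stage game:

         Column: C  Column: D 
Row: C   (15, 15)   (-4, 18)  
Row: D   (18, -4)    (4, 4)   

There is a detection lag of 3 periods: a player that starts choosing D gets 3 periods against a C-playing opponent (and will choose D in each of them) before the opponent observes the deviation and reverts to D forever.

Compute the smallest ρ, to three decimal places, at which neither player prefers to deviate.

0.598

The best deviation is to choose D for all 3 undetected periods, earning 18 each, then 4 forever once detected.
Deviation value: 18(1−ρ^3)/(1−ρ) + 4ρ^3/(1−ρ); cooperation value: 15/(1−ρ).
IC: 15 ≥ 18(1−ρ^3) + 4ρ^3 = 18 − 14ρ^3.
So ρ^3 ≥ 3/14, giving ρ ≥ (3/14)^(1/3) ≈ 0.598.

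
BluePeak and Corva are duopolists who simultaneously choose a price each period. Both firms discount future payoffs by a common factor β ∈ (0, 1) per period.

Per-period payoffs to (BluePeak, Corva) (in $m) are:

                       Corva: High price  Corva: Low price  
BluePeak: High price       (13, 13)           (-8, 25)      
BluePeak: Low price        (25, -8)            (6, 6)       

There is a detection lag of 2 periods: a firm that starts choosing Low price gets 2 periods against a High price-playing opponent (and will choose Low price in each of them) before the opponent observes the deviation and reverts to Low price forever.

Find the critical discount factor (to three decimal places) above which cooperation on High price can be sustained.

Deviating for the 2 undetected periods gains 25−13 = 12 per period over cooperation, then loses 13−6 = 7 per period forever once punishment starts.
Gain: 12(1 + β + … + β^1); loss: 7·β^2/(1−β).
No profitable deviation ⇔ 12(1−β^2) ≤ 7·β^2, i.e. β^2 ≥ 12/(12+7) = 12/19.
Hence β ≥ (12/19)^(1/2) ≈ 0.795.

0.795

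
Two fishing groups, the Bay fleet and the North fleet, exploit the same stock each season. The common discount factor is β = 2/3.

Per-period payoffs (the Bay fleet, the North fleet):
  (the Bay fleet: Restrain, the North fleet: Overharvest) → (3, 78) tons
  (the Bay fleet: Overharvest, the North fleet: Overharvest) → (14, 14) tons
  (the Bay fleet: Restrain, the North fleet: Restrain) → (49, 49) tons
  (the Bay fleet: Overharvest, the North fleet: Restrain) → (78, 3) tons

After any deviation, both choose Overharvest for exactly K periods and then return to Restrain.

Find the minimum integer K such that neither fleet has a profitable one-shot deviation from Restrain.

2

Need Σ_{k=1}^{K} β^k ≥ (78−49)/(49−14) = 0.8286 at β = 2/3.
At K = 1 the sum is 0.6667 < 0.8286; at K = 2 it is 1.1111 ≥ 0.8286.
So the minimum punishment length is K = 2.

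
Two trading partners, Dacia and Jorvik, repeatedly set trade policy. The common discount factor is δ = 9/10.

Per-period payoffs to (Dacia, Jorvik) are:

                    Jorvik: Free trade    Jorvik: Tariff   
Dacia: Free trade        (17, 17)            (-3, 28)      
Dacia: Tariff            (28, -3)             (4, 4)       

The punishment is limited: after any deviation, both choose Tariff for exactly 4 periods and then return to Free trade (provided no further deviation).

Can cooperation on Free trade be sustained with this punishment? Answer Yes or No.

Yes

Comparing payoff streams over the 5 periods until play realigns: cooperate → 17(1+δ+…+δ^4); deviate → 28 + 4(δ+…+δ^4).
Cooperation is sustained iff (17−4)(δ+…+δ^4) ≥ 28−17.
δ+…+δ^4 = 9/10·(1−(9/10)^4)/(1−9/10) = 3.0951, and (28−17)/(17−4) = 0.8462.
3.0951 ≥ 0.8462, so cooperation is sustainable.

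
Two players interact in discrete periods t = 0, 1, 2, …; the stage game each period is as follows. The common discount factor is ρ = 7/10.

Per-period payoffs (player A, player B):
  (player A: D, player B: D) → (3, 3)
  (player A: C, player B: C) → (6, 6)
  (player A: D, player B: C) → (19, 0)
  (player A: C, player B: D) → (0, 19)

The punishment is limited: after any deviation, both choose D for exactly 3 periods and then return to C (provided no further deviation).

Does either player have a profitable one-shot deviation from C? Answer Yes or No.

Yes

A one-shot deviation gives 19 now, then 3 for 3 periods, then back to 6.
Gain from deviating: (19−6) today; loss: (6−3) in each of the next 3 periods.
No-deviation condition: (6−3)(ρ+…+ρ^3) ≥ 19−6, i.e. ρ+…+ρ^3 ≥ 13/3.
At ρ = 7/10: ρ+…+ρ^3 = 1.5330 < 4.3333.
So cooperation is not sustainable.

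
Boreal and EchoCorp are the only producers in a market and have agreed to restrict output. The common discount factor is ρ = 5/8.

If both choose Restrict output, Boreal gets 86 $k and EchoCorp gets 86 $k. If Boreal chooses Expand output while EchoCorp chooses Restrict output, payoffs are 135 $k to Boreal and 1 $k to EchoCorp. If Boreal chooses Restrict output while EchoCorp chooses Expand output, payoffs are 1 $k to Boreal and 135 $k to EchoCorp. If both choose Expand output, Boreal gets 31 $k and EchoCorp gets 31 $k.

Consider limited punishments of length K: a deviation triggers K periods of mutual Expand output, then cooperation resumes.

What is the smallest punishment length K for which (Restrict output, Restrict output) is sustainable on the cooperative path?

IC: ρ(1−ρ^K)/(1−ρ) ≥ (135−86)/(86−31) = 49/55.
With ρ = 5/8: need 1 − ρ^K ≥ 49/55·(1−5/8)/(5/8), i.e. ρ^K ≤ 0.4655.
Since (5/8)^1 = 0.6250 and (5/8)^2 = 0.3906, the smallest such K is 2.

2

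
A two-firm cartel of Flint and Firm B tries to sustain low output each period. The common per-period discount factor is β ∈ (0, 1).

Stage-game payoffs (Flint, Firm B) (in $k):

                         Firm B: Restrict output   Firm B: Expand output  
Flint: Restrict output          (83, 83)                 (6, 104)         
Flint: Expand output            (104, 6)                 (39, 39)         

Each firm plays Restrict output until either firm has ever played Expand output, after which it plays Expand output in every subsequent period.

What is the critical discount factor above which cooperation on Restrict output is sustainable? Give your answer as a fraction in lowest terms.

21/65

One-period gain from deviating is 104 − 83 = 21. The loss is 83 − 39 = 44 in every subsequent period, with present value 44·β/(1−β).
Deviation is unprofitable when 44·β/(1−β) ≥ 21, i.e. β/(1−β) ≥ 21/44.
Equivalently β ≥ 21/(21+44) = 21/65.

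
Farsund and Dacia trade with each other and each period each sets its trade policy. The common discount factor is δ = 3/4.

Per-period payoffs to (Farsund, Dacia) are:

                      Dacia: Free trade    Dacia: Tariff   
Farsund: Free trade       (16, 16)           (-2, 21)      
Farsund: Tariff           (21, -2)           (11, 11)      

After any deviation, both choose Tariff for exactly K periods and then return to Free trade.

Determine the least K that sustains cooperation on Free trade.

2

No profitable deviation requires (16−11)(δ+…+δ^K) ≥ 21−16, i.e. δ+…+δ^K ≥ 1 ≈ 1.0000.
With δ = 3/4, the partial sums are K=1: 0.7500, K=2: 1.3125.
K = 2 is the first length at which the sum reaches 1.0000.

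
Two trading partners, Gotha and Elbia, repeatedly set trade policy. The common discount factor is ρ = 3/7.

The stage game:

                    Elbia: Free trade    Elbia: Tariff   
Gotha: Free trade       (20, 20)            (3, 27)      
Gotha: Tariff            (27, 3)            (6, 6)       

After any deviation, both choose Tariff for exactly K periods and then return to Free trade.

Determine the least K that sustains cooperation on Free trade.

No profitable deviation requires (20−6)(ρ+…+ρ^K) ≥ 27−20, i.e. ρ+…+ρ^K ≥ 1/2 ≈ 0.5000.
With ρ = 3/7, the partial sums are K=1: 0.4286, K=2: 0.6122.
K = 2 is the first length at which the sum reaches 0.5000.

2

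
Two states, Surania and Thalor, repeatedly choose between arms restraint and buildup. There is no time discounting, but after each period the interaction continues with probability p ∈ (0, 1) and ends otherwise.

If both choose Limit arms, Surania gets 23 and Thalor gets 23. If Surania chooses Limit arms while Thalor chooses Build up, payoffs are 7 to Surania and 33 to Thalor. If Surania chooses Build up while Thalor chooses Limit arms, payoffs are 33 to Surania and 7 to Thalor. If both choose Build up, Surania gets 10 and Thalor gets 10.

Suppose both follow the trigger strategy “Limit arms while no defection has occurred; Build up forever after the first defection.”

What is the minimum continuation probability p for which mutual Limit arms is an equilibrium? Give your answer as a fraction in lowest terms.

10/23

With no time discounting, the continuation probability p plays the role of the discount factor.
Grim-trigger IC: 23/(1−p) ≥ 33 + 10p/(1−p) ⇒ p ≥ (33−23)/(33−10) = 10/23.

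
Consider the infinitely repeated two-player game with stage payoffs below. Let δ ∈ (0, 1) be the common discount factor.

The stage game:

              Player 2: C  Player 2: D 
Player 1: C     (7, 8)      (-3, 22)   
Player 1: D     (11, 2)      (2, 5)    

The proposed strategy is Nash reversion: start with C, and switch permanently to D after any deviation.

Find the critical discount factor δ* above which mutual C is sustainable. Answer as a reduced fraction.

Player 1's threshold: (11−7)/(11−2) = 4/9.
Player 2's threshold: (22−8)/(22−5) = 14/17.
4/9 < 14/17, so Player 2 binds and δ* = 14/17.

14/17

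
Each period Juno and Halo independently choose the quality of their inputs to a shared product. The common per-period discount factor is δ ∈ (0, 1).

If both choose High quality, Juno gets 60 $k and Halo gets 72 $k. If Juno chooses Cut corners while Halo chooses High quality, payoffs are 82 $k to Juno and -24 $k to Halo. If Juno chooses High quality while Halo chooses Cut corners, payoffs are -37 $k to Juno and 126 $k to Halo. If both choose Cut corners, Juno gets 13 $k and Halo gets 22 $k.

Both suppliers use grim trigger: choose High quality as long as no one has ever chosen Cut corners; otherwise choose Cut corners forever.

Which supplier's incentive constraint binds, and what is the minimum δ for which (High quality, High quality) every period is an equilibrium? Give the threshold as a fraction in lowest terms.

Halo; δ ≥ 27/52

For Juno: deviation gain 82−60 = 22, per-period punishment loss 60−13 = 47. IC gives δ ≥ 22/69.
For Halo: gain 54, loss 50 per period, so δ ≥ 54/104 = 27/52.
The tighter constraint is Halo's, so cooperation needs δ ≥ 27/52.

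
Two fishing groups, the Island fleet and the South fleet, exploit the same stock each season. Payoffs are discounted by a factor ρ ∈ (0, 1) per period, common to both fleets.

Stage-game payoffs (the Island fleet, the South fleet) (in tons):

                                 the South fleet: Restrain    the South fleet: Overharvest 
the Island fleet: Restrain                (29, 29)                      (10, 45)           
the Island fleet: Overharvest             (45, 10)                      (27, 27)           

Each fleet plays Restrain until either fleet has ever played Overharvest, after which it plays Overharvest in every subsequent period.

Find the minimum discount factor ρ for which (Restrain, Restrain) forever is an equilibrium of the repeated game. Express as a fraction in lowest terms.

29/(1−ρ) ≥ 45 + 27ρ/(1−ρ)
29 ≥ 45 − 18ρ
ρ ≥ 16/18 = 8/9.

8/9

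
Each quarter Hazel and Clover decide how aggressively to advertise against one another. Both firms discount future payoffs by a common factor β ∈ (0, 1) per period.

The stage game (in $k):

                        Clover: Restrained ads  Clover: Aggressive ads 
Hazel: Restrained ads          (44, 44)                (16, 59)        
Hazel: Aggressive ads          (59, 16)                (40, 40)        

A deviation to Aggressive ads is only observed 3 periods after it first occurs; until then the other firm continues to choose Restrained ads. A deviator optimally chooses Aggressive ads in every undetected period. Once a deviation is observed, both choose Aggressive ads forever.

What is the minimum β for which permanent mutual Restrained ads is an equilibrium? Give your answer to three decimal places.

0.924

The best deviation is to choose Aggressive ads for all 3 undetected periods, earning 59 each, then 40 forever once detected.
Deviation value: 59(1−β^3)/(1−β) + 40β^3/(1−β); cooperation value: 44/(1−β).
IC: 44 ≥ 59(1−β^3) + 40β^3 = 59 − 19β^3.
So β^3 ≥ 15/19, giving β ≥ (15/19)^(1/3) ≈ 0.924.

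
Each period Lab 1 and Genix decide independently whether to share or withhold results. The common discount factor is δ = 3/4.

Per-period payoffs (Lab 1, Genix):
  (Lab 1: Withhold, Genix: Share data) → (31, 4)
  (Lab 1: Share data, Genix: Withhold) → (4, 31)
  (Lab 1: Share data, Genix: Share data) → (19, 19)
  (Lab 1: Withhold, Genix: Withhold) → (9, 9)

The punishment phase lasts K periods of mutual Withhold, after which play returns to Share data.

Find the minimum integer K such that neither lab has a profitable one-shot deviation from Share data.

IC: δ(1−δ^K)/(1−δ) ≥ (31−19)/(19−9) = 6/5.
With δ = 3/4: need 1 − δ^K ≥ 6/5·(1−3/4)/(3/4), i.e. δ^K ≤ 0.6000.
Since (3/4)^1 = 0.7500 and (3/4)^2 = 0.5625, the smallest such K is 2.

2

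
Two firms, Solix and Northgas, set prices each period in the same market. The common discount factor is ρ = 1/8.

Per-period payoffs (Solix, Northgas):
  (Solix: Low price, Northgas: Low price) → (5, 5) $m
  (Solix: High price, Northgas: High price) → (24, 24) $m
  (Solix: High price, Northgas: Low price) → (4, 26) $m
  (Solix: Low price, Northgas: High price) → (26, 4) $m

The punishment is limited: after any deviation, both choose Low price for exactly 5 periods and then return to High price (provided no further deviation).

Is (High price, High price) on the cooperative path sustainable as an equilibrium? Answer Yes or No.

Yes

A one-shot deviation gives 26 now, then 5 for 5 periods, then back to 24.
Gain from deviating: (26−24) today; loss: (24−5) in each of the next 5 periods.
No-deviation condition: (24−5)(ρ+…+ρ^5) ≥ 26−24, i.e. ρ+…+ρ^5 ≥ 2/19.
At ρ = 1/8: ρ+…+ρ^5 = 0.1429 ≥ 0.1053.
So cooperation is sustainable.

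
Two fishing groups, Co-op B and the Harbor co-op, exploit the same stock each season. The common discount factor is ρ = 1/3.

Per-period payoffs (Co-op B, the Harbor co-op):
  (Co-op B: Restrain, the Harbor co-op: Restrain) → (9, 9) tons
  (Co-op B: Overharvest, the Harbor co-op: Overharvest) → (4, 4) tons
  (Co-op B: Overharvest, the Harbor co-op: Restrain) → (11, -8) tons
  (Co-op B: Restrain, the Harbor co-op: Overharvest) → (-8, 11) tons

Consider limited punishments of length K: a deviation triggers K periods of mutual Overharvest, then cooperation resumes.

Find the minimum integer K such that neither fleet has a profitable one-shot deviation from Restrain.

IC: ρ(1−ρ^K)/(1−ρ) ≥ (11−9)/(9−4) = 2/5.
With ρ = 1/3: need 1 − ρ^K ≥ 2/5·(1−1/3)/(1/3), i.e. ρ^K ≤ 0.2000.
Since (1/3)^1 = 0.3333 and (1/3)^2 = 0.1111, the smallest such K is 2.

2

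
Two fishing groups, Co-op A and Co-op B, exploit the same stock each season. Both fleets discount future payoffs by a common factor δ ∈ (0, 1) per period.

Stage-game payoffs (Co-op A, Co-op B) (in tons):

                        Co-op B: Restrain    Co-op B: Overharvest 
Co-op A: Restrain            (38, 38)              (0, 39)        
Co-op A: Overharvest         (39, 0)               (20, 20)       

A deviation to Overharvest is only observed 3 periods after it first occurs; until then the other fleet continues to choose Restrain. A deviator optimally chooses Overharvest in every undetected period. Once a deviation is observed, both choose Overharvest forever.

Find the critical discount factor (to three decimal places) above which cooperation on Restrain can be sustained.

Deviating for the 3 undetected periods gains 39−38 = 1 per period over cooperation, then loses 38−20 = 18 per period forever once punishment starts.
Gain: 1(1 + δ + … + δ^2); loss: 18·δ^3/(1−δ).
No profitable deviation ⇔ 1(1−δ^3) ≤ 18·δ^3, i.e. δ^3 ≥ 1/(1+18) = 1/19.
Hence δ ≥ (1/19)^(1/3) ≈ 0.375.

0.375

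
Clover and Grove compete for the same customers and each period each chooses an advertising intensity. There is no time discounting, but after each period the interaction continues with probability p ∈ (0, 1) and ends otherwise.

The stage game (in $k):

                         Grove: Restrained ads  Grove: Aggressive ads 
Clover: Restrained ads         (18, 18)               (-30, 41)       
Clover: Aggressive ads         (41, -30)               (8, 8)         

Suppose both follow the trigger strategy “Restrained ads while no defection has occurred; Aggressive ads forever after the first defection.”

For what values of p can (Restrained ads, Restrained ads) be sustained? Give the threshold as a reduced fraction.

With no time discounting, the continuation probability p plays the role of the discount factor.
Grim-trigger IC: 18/(1−p) ≥ 41 + 8p/(1−p) ⇒ p ≥ (41−18)/(41−8) = 23/33.

23/33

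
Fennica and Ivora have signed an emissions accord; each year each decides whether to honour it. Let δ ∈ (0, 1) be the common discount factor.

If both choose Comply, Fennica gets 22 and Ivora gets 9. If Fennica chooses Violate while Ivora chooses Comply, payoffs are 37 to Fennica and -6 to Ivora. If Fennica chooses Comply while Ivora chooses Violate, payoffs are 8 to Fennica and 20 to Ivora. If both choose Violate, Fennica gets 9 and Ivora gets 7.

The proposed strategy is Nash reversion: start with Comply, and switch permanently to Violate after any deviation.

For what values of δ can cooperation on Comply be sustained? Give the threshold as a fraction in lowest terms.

11/13

Fennica: cooperation gives 22 each period; deviation gives 37 once then 9 forever.
  22/(1−δ) ≥ 37 + 9δ/(1−δ) ⇒ δ ≥ 15/28.
Ivora: cooperation gives 9 each period; deviation gives 20 once then 7 forever.
  δ ≥ 11/13.
Both must hold, so the binding constraint is Ivora's: δ ≥ 11/13.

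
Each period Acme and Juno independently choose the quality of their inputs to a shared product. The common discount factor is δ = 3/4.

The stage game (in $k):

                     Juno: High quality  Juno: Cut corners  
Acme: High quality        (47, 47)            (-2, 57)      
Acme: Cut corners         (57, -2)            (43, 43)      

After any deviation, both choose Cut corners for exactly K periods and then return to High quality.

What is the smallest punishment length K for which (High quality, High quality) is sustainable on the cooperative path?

No profitable deviation requires (47−43)(δ+…+δ^K) ≥ 57−47, i.e. δ+…+δ^K ≥ 5/2 ≈ 2.5000.
With δ = 3/4, the partial sums are K=1: 0.7500, K=2: 1.3125, …, K=5: 2.2881, K=6: 2.4661, K=7: 2.5995.
K = 7 is the first length at which the sum reaches 2.5000.

7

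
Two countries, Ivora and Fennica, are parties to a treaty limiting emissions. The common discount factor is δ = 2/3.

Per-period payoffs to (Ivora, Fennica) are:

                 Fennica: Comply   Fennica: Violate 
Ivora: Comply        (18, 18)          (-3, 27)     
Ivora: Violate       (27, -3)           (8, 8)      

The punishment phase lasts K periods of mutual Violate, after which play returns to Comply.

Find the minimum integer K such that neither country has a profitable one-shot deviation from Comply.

Need Σ_{k=1}^{K} δ^k ≥ (27−18)/(18−8) = 0.9000 at δ = 2/3.
At K = 1 the sum is 0.6667 < 0.9000; at K = 2 it is 1.1111 ≥ 0.9000.
So the minimum punishment length is K = 2.

2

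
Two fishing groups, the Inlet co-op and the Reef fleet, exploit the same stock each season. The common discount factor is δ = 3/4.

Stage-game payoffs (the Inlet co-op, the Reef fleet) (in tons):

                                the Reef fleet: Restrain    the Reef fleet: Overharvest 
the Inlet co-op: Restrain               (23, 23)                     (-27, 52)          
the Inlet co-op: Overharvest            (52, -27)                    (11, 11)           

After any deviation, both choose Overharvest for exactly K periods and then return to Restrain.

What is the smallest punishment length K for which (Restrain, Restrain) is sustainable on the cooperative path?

6

No profitable deviation requires (23−11)(δ+…+δ^K) ≥ 52−23, i.e. δ+…+δ^K ≥ 29/12 ≈ 2.4167.
With δ = 3/4, the partial sums are K=1: 0.7500, K=2: 1.3125, K=3: 1.7344, K=4: 2.0508, K=5: 2.2881, K=6: 2.4661.
K = 6 is the first length at which the sum reaches 2.4167.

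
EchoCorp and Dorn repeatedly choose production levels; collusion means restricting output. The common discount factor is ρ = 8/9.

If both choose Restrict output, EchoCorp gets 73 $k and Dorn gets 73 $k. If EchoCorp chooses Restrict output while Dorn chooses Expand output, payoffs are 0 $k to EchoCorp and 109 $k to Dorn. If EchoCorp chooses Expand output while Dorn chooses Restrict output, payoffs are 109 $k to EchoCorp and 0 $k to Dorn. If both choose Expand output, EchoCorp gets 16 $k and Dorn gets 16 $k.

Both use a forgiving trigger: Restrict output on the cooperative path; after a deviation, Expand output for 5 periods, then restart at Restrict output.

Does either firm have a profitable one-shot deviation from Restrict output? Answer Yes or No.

No

Comparing payoff streams over the 6 periods until play realigns: cooperate → 73(1+ρ+…+ρ^5); deviate → 109 + 16(ρ+…+ρ^5).
Cooperation is sustained iff (73−16)(ρ+…+ρ^5) ≥ 109−73.
ρ+…+ρ^5 = 8/9·(1−(8/9)^5)/(1−8/9) = 3.5606, and (109−73)/(73−16) = 0.6316.
3.5606 ≥ 0.6316, so cooperation is sustainable.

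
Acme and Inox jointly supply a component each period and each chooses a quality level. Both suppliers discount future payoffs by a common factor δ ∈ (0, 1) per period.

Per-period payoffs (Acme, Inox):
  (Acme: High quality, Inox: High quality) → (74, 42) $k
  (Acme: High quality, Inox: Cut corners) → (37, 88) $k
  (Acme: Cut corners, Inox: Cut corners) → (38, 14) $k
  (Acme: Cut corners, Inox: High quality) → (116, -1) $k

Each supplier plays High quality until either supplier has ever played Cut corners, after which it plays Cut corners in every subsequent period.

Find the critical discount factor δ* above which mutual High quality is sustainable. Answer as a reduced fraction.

For Acme: deviation gain 116−74 = 42, per-period punishment loss 74−38 = 36. IC gives δ ≥ 42/78 = 7/13.
For Inox: gain 46, loss 28 per period, so δ ≥ 46/74 = 23/37.
The tighter constraint is Inox's, so cooperation needs δ ≥ 23/37.

23/37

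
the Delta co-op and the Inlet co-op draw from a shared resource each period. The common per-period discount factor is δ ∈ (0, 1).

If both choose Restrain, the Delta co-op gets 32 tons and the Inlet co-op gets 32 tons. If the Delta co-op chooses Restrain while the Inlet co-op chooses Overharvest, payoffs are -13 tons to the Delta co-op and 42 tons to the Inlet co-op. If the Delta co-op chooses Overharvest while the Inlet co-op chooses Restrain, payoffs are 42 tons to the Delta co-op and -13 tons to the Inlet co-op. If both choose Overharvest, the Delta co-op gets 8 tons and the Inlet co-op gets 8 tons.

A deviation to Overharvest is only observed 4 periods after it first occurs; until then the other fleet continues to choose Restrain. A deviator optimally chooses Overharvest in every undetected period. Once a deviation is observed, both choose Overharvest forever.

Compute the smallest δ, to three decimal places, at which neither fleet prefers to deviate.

0.736

A deviator earns 42 for 4 periods, then 8 forever; cooperating earns 32 forever. Multiplying the IC by (1−δ):
32 ≥ 42(1−δ^4) + 8δ^4, so 34·δ^4 ≥ 10 and δ^4 ≥ 5/17.
δ ≥ (5/17)^(1/4) ≈ 0.736.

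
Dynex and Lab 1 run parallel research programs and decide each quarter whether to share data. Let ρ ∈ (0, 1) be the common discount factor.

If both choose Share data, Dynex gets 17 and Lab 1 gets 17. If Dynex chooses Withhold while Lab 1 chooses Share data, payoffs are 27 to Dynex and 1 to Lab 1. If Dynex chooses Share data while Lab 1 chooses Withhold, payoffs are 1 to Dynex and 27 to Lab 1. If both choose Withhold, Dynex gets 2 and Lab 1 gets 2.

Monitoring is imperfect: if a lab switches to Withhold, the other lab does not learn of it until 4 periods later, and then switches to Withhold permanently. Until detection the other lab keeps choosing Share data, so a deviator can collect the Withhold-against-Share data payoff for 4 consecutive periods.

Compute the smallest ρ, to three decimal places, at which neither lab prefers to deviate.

A deviator earns 27 for 4 periods, then 2 forever; cooperating earns 17 forever. Multiplying the IC by (1−ρ):
17 ≥ 27(1−ρ^4) + 2ρ^4, so 25·ρ^4 ≥ 10 and ρ^4 ≥ 2/5.
ρ ≥ (2/5)^(1/4) ≈ 0.795.

0.795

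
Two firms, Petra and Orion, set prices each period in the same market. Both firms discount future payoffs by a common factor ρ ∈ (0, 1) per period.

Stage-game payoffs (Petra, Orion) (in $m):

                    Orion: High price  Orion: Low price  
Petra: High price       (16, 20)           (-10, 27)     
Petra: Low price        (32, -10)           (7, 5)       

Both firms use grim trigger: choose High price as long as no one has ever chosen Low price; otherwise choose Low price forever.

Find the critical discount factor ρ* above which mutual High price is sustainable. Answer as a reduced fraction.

Petra's threshold: (32−16)/(32−7) = 16/25.
Orion's threshold: (27−20)/(27−5) = 7/22.
16/25 > 7/22, so Petra binds and ρ* = 16/25.

16/25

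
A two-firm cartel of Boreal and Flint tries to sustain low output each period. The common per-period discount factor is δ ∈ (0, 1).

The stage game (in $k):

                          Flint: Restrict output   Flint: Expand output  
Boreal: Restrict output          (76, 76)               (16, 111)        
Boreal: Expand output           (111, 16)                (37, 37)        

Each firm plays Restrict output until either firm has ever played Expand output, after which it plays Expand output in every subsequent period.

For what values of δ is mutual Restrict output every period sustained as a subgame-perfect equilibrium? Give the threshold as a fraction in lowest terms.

One-period gain from deviating is 111 − 76 = 35. The loss is 76 − 37 = 39 in every subsequent period, with present value 39·δ/(1−δ).
Deviation is unprofitable when 39·δ/(1−δ) ≥ 35, i.e. δ/(1−δ) ≥ 35/39.
Equivalently δ ≥ 35/(35+39) = 35/74.

35/74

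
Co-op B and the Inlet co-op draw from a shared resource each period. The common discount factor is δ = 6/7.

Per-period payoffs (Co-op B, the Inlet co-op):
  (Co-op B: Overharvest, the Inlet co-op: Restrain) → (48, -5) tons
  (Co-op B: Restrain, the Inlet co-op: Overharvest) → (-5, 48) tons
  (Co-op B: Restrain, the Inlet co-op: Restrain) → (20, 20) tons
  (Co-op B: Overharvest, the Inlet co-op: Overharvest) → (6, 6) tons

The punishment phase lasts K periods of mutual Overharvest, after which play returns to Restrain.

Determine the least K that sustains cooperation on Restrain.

3

IC: δ(1−δ^K)/(1−δ) ≥ (48−20)/(20−6) = 2.
With δ = 6/7: need 1 − δ^K ≥ 2·(1−6/7)/(6/7), i.e. δ^K ≤ 0.6667.
Since (6/7)^2 = 0.7347 and (6/7)^3 = 0.6297, the smallest such K is 3.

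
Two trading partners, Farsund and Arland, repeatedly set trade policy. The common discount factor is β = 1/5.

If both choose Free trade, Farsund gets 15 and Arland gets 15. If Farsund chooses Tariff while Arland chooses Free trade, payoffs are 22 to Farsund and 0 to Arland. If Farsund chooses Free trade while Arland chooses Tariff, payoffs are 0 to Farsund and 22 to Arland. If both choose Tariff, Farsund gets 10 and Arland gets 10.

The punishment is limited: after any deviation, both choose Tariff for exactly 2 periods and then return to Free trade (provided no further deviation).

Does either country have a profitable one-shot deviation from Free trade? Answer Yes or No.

A one-shot deviation gives 22 now, then 10 for 2 periods, then back to 15.
Gain from deviating: (22−15) today; loss: (15−10) in each of the next 2 periods.
No-deviation condition: (15−10)(β+…+β^2) ≥ 22−15, i.e. β+…+β^2 ≥ 7/5.
At β = 1/5: β+…+β^2 = 0.2400 < 1.4000.
So cooperation is not sustainable.

Yes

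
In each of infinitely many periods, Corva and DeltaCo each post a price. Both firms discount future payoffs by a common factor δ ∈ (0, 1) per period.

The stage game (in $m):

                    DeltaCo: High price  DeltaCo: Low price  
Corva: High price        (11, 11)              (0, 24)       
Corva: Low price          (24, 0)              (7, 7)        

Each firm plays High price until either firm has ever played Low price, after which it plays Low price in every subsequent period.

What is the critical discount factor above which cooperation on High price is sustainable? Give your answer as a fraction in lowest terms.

13/17

Cooperation forever yields 11 each period: 11/(1−δ).
Deviating yields 24 once, then 7 forever: 24 + 7δ/(1−δ).
No profitable deviation requires 11/(1−δ) ≥ 24 + 7δ/(1−δ).
Multiplying by (1−δ): 11 ≥ 24(1−δ) + 7δ = 24 − 17δ.
So 17δ ≥ 13, i.e. δ ≥ 13/17.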